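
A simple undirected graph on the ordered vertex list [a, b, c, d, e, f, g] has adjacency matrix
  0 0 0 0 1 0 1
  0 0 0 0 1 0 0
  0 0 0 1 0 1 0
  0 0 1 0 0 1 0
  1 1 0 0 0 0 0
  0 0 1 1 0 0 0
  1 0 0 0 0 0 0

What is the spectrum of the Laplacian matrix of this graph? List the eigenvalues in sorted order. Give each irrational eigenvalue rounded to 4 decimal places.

[0, 0, 0.5858, 2, 3, 3, 3.4142]

With the vertex order [a, b, c, d, e, f, g], the degrees are [2, 1, 2, 2, 2, 2, 1], giving D = diag(2, 1, 2, 2, 2, 2, 1) and L = D - A. L is symmetric positive semidefinite, so every eigenvalue is real and nonnegative. The 2 zero eigenvalues correspond to the 2 connected components. The eigenvalues sum to 12, which equals trace(L) = 2|E|.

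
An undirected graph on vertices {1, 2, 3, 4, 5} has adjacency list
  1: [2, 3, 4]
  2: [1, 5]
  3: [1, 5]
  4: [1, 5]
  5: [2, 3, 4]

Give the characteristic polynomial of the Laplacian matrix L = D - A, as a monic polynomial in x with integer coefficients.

With the vertex order [1, 2, 3, 4, 5], the degrees are [3, 2, 2, 2, 3], giving D = diag(3, 2, 2, 2, 3) and L = D - A. Computing det(xI - L) by cofactor expansion (or equivalently via sum-over-permutations) gives x^5 - 12x^4 + 51x^3 - 92x^2 + 60x. The constant term is 0 because L is singular (the all-ones vector lies in its kernel). The largest eigenvalue, 5, is at most the vertex count 5. By the matrix-tree theorem the graph has (1/5) * product of the nonzero eigenvalues = 12 spanning trees.

x^5 - 12x^4 + 51x^3 - 92x^2 + 60x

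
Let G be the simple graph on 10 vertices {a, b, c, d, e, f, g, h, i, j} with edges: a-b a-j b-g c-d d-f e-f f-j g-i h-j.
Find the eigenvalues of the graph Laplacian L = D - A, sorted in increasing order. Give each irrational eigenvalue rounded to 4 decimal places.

Each diagonal entry of L is the vertex degree and each off-diagonal entry is -1 where an edge is present, 0 otherwise; in the order [a, b, c, d, e, f, g, h, i, j] the diagonal is [2, 2, 1, 2, 1, 3, 2, 1, 1, 3]. L is symmetric positive semidefinite, so every eigenvalue is real and nonnegative.

[0, 0.1398, 0.4249, 0.6932, 1, 2, 2.2574, 3.1456, 3.6414, 4.6978]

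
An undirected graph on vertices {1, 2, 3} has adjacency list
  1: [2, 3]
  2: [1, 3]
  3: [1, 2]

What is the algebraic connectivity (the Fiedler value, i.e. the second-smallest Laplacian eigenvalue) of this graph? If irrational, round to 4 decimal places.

Reading degrees in the order [1, 2, 3] gives [2, 2, 2]; set D = diag(2, 2, 2) and form L = D - A. Computing the eigenvalues of L and sorting gives [0, 3, 3]. The Fiedler value lambda_2 = 3 is strictly positive, so the graph is connected. The eigenvalues sum to 6, which equals trace(L) = 2|E|.

3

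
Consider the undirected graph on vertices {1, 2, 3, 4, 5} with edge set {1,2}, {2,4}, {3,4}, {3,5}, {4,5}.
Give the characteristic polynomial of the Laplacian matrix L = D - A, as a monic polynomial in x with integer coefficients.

x^5 - 10x^4 + 34x^3 - 44x^2 + 15x

Each diagonal entry of L is the vertex degree and each off-diagonal entry is -1 where an edge is present, 0 otherwise; in the order [1, 2, 3, 4, 5] the diagonal is [1, 2, 2, 3, 2]. Computing det(xI - L) by cofactor expansion (or equivalently via sum-over-permutations) gives x^5 - 10x^4 + 34x^3 - 44x^2 + 15x. Since p(0) = det(-L) = 0, x divides p(x). By the matrix-tree theorem the graph has (1/5) * product of the nonzero eigenvalues = 3 spanning trees.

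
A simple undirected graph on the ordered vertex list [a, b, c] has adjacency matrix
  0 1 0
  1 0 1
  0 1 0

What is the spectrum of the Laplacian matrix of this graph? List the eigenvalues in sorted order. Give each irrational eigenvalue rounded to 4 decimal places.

[0, 1, 3]

Reading degrees in the order [a, b, c] gives [1, 2, 1]; set D = diag(1, 2, 1) and form L = D - A. Since every row of L sums to 0, the all-ones vector is in the kernel and 0 is an eigenvalue. The eigenvalues sum to 4, which equals trace(L) = 2|E|. By the matrix-tree theorem the graph has (1/3) * product of the nonzero eigenvalues = 1 spanning tree.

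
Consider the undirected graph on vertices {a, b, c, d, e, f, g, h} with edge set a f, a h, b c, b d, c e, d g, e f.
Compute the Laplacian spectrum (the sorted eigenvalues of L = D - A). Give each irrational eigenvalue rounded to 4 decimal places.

[0, 0.1522, 0.5858, 1.2346, 2, 2.7654, 3.4142, 3.8478]

With the vertex order [a, b, c, d, e, f, g, h], the degrees are [2, 2, 2, 2, 2, 2, 1, 1], giving D = diag(2, 2, 2, 2, 2, 2, 1, 1) and L = D - A. Since every row of L sums to 0, the all-ones vector is in the kernel and 0 is an eigenvalue. The single zero eigenvalue shows the graph is connected. There is one zero in the spectrum, matching the 1 component.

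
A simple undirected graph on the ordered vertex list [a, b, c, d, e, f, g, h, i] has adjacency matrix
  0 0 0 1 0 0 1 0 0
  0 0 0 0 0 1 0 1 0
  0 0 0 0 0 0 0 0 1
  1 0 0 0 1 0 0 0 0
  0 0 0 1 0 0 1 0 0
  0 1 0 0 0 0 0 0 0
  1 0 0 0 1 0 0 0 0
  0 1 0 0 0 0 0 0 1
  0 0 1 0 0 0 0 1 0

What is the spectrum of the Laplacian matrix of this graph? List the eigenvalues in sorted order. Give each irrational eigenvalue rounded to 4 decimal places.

With the vertex order [a, b, c, d, e, f, g, h, i], the degrees are [2, 2, 1, 2, 2, 1, 2, 2, 2], giving D = diag(2, 2, 1, 2, 2, 1, 2, 2, 2) and L = D - A. Diagonalising L (or applying a numerical eigensolver to the 9x9 matrix) gives the spectrum above. The 2 zero eigenvalues correspond to the 2 connected components. There are 2 zeros in the spectrum, matching the 2 components. The eigenvalues sum to 16, which equals trace(L) = 2|E|.

[0, 0, 0.3820, 1.3820, 2, 2, 2.6180, 3.6180, 4]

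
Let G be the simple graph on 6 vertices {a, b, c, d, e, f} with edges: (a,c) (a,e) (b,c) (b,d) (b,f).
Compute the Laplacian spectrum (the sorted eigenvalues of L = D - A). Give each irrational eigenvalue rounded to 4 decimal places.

[0, 0.3249, 1, 1.4608, 3, 4.2143]

Each diagonal entry of L is the vertex degree and each off-diagonal entry is -1 where an edge is present, 0 otherwise; in the order [a, b, c, d, e, f] the diagonal is [2, 3, 2, 1, 1, 1]. Diagonalising L (or applying a numerical eigensolver to the 6x6 matrix) gives the spectrum above.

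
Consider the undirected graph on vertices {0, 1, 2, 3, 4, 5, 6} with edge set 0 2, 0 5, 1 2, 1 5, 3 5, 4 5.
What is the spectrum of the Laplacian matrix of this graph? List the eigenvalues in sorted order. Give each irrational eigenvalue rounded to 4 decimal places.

[0, 0, 0.7639, 1, 2, 3, 5.2361]

Reading degrees in the order [0, 1, 2, 3, 4, 5, 6] gives [2, 2, 2, 1, 1, 4, 0]; set D = diag(2, 2, 2, 1, 1, 4, 0) and form L = D - A. Diagonalising L (or applying a numerical eigensolver to the 7x7 matrix) gives the spectrum above. The 2 zero eigenvalues correspond to the 2 connected components. The eigenvalues sum to 12, which equals trace(L) = 2|E|. There are 2 zeros in the spectrum, matching the 2 components.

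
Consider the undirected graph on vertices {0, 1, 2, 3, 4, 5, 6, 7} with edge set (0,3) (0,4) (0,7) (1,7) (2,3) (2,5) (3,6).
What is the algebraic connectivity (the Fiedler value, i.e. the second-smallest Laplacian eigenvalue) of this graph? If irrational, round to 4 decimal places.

0.2509

Reading degrees in the order [0, 1, 2, 3, 4, 5, 6, 7] gives [3, 1, 2, 3, 1, 1, 1, 2]; set D = diag(3, 1, 2, 3, 1, 1, 1, 2) and form L = D - A. Computing the eigenvalues of L and sorting gives [0, 0.2509, 0.5858, 0.7287, 2, 2.3349, 3.4142, 4.6855]. The Fiedler value lambda_2 = 0.2509 is strictly positive, so the graph is connected. The eigenvalues sum to 14, which equals trace(L) = 2|E|.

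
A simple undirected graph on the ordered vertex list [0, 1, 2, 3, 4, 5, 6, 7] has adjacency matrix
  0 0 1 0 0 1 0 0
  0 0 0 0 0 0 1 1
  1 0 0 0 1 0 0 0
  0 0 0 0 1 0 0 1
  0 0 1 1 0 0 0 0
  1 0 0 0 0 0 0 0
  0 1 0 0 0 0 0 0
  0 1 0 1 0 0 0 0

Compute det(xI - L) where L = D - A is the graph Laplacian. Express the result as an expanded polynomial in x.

Reading degrees in the order [0, 1, 2, 3, 4, 5, 6, 7] gives [2, 2, 2, 2, 2, 1, 1, 2]; set D = diag(2, 2, 2, 2, 2, 1, 1, 2) and form L = D - A. L has integer entries, so p(x) = det(xI - L) has integer coefficients. Expanding the determinant yields x^8 - 14x^7 + 78x^6 - 220x^5 + 330x^4 - 252x^3 + 84x^2 - 8x. The coefficient of x^7 equals -trace(L) = -14, matching the sum of degrees. The largest eigenvalue, 3.8478, is at most the vertex count 8.

x^8 - 14x^7 + 78x^6 - 220x^5 + 330x^4 - 252x^3 + 84x^2 - 8x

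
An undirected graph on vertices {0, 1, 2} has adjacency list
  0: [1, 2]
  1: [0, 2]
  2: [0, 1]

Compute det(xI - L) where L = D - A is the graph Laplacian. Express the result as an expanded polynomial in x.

With the vertex order [0, 1, 2], the degrees are [2, 2, 2], giving D = diag(2, 2, 2) and L = D - A. Computing det(xI - L) by cofactor expansion (or equivalently via sum-over-permutations) gives x^3 - 6x^2 + 9x. The constant term is 0 because L is singular (the all-ones vector lies in its kernel). There is one zero in the spectrum, matching the 1 component.

x^3 - 6x^2 + 9x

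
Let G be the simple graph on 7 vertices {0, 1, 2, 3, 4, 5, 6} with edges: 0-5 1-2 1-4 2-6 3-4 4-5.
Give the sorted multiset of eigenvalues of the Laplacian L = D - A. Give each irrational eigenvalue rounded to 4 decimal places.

With the vertex order [0, 1, 2, 3, 4, 5, 6], the degrees are [1, 2, 2, 1, 3, 2, 1], giving D = diag(1, 2, 2, 1, 3, 2, 1) and L = D - A. The multiplicity of 0 as a Laplacian eigenvalue equals the number of connected components. The single zero eigenvalue shows the graph is connected. There is one zero in the spectrum, matching the 1 component. By the matrix-tree theorem the graph has (1/7) * product of the nonzero eigenvalues = 1 spanning tree.

[0, 0.2603, 0.6262, 1.4055, 2.2742, 3.0996, 4.3342]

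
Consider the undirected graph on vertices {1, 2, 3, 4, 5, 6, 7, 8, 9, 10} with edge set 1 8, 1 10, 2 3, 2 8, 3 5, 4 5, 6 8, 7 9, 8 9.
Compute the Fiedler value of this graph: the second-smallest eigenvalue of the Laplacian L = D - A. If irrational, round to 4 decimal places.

Reading degrees in the order [1, 2, 3, 4, 5, 6, 7, 8, 9, 10] gives [2, 2, 2, 1, 2, 1, 1, 4, 2, 1]; set D = diag(2, 2, 2, 1, 2, 1, 1, 4, 2, 1) and form L = D - A. Computing the eigenvalues of L and sorting gives [0, 0.1655, 0.3820, 0.6815, 1, 2, 2.4314, 2.6180, 3.4768, 5.2448]. The Fiedler value lambda_2 = 0.1655 is strictly positive, so the graph is connected. The largest eigenvalue, 5.2448, is at most the vertex count 10. The eigenvalues sum to 18, which equals trace(L) = 2|E|.

0.1655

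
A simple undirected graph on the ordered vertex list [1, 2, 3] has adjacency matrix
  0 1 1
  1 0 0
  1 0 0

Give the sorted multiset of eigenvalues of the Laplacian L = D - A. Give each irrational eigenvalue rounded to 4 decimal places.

[0, 1, 3]

With the vertex order [1, 2, 3], the degrees are [2, 1, 1], giving D = diag(2, 1, 1) and L = D - A. L is symmetric positive semidefinite, so every eigenvalue is real and nonnegative. The single zero eigenvalue shows the graph is connected. The largest eigenvalue, 3, is at most the vertex count 3.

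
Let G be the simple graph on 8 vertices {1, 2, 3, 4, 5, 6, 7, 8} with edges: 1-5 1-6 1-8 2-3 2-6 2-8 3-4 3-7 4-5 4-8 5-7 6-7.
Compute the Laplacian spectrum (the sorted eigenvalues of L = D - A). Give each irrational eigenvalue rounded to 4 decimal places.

[0, 2, 2, 2, 4, 4, 4, 6]

Reading degrees in the order [1, 2, 3, 4, 5, 6, 7, 8] gives [3, 3, 3, 3, 3, 3, 3, 3]; set D = diag(3, 3, 3, 3, 3, 3, 3, 3) and form L = D - A. The multiplicity of 0 as a Laplacian eigenvalue equals the number of connected components. There is one zero in the spectrum, matching the 1 component.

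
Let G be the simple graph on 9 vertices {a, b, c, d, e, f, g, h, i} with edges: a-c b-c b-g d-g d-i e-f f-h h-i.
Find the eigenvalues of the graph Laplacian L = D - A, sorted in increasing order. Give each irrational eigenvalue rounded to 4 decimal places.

Each diagonal entry of L is the vertex degree and each off-diagonal entry is -1 where an edge is present, 0 otherwise; in the order [a, b, c, d, e, f, g, h, i] the diagonal is [1, 2, 2, 2, 1, 2, 2, 2, 2]. Since every row of L sums to 0, the all-ones vector is in the kernel and 0 is an eigenvalue. The single zero eigenvalue shows the graph is connected. The largest eigenvalue, 3.8794, is at most the vertex count 9.

[0, 0.1206, 0.4679, 1, 1.6527, 2.3473, 3, 3.5321, 3.8794]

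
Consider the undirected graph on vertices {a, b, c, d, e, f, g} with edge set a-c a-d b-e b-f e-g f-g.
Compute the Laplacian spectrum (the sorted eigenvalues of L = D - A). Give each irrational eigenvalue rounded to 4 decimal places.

[0, 0, 1, 2, 2, 3, 4]

With the vertex order [a, b, c, d, e, f, g], the degrees are [2, 2, 1, 1, 2, 2, 2], giving D = diag(2, 2, 1, 1, 2, 2, 2) and L = D - A. Since every row of L sums to 0, the all-ones vector is in the kernel and 0 is an eigenvalue. The 2 zero eigenvalues correspond to the 2 connected components. There are 2 zeros in the spectrum, matching the 2 components.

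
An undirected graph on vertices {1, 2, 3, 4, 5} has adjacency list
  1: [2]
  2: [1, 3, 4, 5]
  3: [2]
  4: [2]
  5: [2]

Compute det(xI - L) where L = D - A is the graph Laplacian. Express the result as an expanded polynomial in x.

With the vertex order [1, 2, 3, 4, 5], the degrees are [1, 4, 1, 1, 1], giving D = diag(1, 4, 1, 1, 1) and L = D - A. The eigenvalues of L are [0, 1, 1, 1, 5]; the characteristic polynomial is the product of (x - lambda_i), which multiplies out to x^5 - 8x^4 + 18x^3 - 16x^2 + 5x. The coefficient of x^4 equals -trace(L) = -8, matching the sum of degrees.

x^5 - 8x^4 + 18x^3 - 16x^2 + 5x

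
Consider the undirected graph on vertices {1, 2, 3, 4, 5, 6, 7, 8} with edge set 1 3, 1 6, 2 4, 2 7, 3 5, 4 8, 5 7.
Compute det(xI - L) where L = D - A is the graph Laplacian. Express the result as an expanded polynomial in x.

x^8 - 14x^7 + 78x^6 - 220x^5 + 330x^4 - 252x^3 + 84x^2 - 8x

Reading degrees in the order [1, 2, 3, 4, 5, 6, 7, 8] gives [2, 2, 2, 2, 2, 1, 2, 1]; set D = diag(2, 2, 2, 2, 2, 1, 2, 1) and form L = D - A. L has integer entries, so p(x) = det(xI - L) has integer coefficients. Expanding the determinant yields x^8 - 14x^7 + 78x^6 - 220x^5 + 330x^4 - 252x^3 + 84x^2 - 8x. The coefficient of x^7 equals -trace(L) = -14, matching the sum of degrees. There is one zero in the spectrum, matching the 1 component. By the matrix-tree theorem the graph has (1/8) * product of the nonzero eigenvalues = 1 spanning tree.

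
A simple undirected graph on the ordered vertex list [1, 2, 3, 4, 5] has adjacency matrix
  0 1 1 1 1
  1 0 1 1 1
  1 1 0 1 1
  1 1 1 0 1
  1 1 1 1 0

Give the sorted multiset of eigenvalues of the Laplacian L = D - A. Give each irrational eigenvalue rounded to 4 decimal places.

[0, 5, 5, 5, 5]

With the vertex order [1, 2, 3, 4, 5], the degrees are [4, 4, 4, 4, 4], giving D = diag(4, 4, 4, 4, 4) and L = D - A. Diagonalising L (or applying a numerical eigensolver to the 5x5 matrix) gives the spectrum above. There is one zero in the spectrum, matching the 1 component. The largest eigenvalue, 5, is at most the vertex count 5.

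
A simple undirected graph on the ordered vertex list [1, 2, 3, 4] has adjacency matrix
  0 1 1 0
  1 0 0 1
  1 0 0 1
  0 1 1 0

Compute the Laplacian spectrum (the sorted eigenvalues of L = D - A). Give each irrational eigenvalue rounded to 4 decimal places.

[0, 2, 2, 4]

With the vertex order [1, 2, 3, 4], the degrees are [2, 2, 2, 2], giving D = diag(2, 2, 2, 2) and L = D - A. Since every row of L sums to 0, the all-ones vector is in the kernel and 0 is an eigenvalue. The single zero eigenvalue shows the graph is connected. There is one zero in the spectrum, matching the 1 component. By the matrix-tree theorem the graph has (1/4) * product of the nonzero eigenvalues = 4 spanning trees.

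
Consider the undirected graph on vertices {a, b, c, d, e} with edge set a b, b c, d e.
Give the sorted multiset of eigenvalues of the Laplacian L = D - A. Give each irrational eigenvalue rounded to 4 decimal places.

With the vertex order [a, b, c, d, e], the degrees are [1, 2, 1, 1, 1], giving D = diag(1, 2, 1, 1, 1) and L = D - A. Diagonalising L (or applying a numerical eigensolver to the 5x5 matrix) gives the spectrum above. The 2 zero eigenvalues correspond to the 2 connected components. The largest eigenvalue, 3, is at most the vertex count 5. The eigenvalues sum to 6, which equals trace(L) = 2|E|.

[0, 0, 1, 2, 3]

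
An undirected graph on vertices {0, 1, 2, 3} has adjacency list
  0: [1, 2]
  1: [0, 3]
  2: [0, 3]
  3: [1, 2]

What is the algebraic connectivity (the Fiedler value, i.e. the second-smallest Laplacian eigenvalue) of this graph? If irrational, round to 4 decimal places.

Reading degrees in the order [0, 1, 2, 3] gives [2, 2, 2, 2]; set D = diag(2, 2, 2, 2) and form L = D - A. The smallest Laplacian eigenvalue is always 0. The next one, lambda_2 = 2, measures how hard the graph is to disconnect: larger values mean better connectivity.

2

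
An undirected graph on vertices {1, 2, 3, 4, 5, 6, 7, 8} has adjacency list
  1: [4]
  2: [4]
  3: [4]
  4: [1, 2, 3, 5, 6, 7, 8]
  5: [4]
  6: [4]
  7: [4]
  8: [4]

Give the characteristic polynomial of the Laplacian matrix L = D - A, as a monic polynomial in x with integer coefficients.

Each diagonal entry of L is the vertex degree and each off-diagonal entry is -1 where an edge is present, 0 otherwise; in the order [1, 2, 3, 4, 5, 6, 7, 8] the diagonal is [1, 1, 1, 7, 1, 1, 1, 1]. L has integer entries, so p(x) = det(xI - L) has integer coefficients. Expanding the determinant yields x^8 - 14x^7 + 63x^6 - 140x^5 + 175x^4 - 126x^3 + 49x^2 - 8x. The coefficient of x^7 equals -trace(L) = -14, matching the sum of degrees.

x^8 - 14x^7 + 63x^6 - 140x^5 + 175x^4 - 126x^3 + 49x^2 - 8x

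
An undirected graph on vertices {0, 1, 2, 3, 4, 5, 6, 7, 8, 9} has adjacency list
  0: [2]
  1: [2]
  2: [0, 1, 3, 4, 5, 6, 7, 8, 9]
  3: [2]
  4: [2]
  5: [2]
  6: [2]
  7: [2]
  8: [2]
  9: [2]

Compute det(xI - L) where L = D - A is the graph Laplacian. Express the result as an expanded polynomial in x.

Reading degrees in the order [0, 1, 2, 3, 4, 5, 6, 7, 8, 9] gives [1, 1, 9, 1, 1, 1, 1, 1, 1, 1]; set D = diag(1, 1, 9, 1, 1, 1, 1, 1, 1, 1) and form L = D - A. Computing det(xI - L) by cofactor expansion (or equivalently via sum-over-permutations) gives x^10 - 18x^9 + 108x^8 - 336x^7 + 630x^6 - 756x^5 + 588x^4 - 288x^3 + 81x^2 - 10x. The constant term is 0 because L is singular (the all-ones vector lies in its kernel). There is one zero in the spectrum, matching the 1 component.

x^10 - 18x^9 + 108x^8 - 336x^7 + 630x^6 - 756x^5 + 588x^4 - 288x^3 + 81x^2 - 10x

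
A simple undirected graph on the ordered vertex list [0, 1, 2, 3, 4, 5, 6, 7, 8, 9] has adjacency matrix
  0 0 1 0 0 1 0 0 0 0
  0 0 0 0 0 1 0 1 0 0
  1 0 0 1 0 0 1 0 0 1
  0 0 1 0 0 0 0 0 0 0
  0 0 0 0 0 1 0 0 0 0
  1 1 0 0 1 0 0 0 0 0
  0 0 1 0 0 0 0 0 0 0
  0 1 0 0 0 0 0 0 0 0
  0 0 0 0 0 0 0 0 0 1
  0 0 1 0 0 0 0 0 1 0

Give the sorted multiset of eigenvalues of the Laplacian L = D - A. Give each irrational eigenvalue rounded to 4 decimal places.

Reading degrees in the order [0, 1, 2, 3, 4, 5, 6, 7, 8, 9] gives [2, 2, 4, 1, 1, 3, 1, 1, 1, 2]; set D = diag(2, 2, 4, 1, 1, 3, 1, 1, 1, 2) and form L = D - A. L is symmetric positive semidefinite, so every eigenvalue is real and nonnegative. The single zero eigenvalue shows the graph is connected. By the matrix-tree theorem the graph has (1/10) * product of the nonzero eigenvalues = 1 spanning tree.

[0, 0.1626, 0.5188, 0.6270, 1, 1.5072, 2.3111, 2.5027, 4.1701, 5.2005]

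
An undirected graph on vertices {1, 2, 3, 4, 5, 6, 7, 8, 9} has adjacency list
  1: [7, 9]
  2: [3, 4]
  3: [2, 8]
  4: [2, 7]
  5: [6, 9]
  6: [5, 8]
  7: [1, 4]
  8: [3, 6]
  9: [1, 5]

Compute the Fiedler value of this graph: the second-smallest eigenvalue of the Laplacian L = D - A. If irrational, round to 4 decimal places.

Each diagonal entry of L is the vertex degree and each off-diagonal entry is -1 where an edge is present, 0 otherwise; in the order [1, 2, 3, 4, 5, 6, 7, 8, 9] the diagonal is [2, 2, 2, 2, 2, 2, 2, 2, 2]. The sorted Laplacian eigenvalues are [0, 0.4679, 0.4679, 1.6527, 1.6527, 3, 3, 3.8794, 3.8794]; the algebraic connectivity is the second entry, 0.4679.

0.4679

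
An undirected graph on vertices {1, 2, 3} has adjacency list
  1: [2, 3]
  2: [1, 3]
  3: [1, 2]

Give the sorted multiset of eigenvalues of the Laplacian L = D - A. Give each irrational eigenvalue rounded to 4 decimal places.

[0, 3, 3]

With the vertex order [1, 2, 3], the degrees are [2, 2, 2], giving D = diag(2, 2, 2) and L = D - A. Since every row of L sums to 0, the all-ones vector is in the kernel and 0 is an eigenvalue. The single zero eigenvalue shows the graph is connected. By the matrix-tree theorem the graph has (1/3) * product of the nonzero eigenvalues = 3 spanning trees.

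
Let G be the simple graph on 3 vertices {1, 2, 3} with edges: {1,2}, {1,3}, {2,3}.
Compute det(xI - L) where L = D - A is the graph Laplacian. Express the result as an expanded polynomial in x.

x^3 - 6x^2 + 9x

With the vertex order [1, 2, 3], the degrees are [2, 2, 2], giving D = diag(2, 2, 2) and L = D - A. L has integer entries, so p(x) = det(xI - L) has integer coefficients. Expanding the determinant yields x^3 - 6x^2 + 9x. The constant term is 0 because L is singular (the all-ones vector lies in its kernel). By the matrix-tree theorem the graph has (1/3) * product of the nonzero eigenvalues = 3 spanning trees.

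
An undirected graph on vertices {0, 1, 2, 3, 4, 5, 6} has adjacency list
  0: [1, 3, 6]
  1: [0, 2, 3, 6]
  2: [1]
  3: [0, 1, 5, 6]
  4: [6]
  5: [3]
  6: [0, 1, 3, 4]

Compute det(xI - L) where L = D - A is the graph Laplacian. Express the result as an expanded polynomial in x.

x^7 - 18x^6 + 123x^5 - 396x^4 + 612x^3 - 432x^2 + 112x

With the vertex order [0, 1, 2, 3, 4, 5, 6], the degrees are [3, 4, 1, 4, 1, 1, 4], giving D = diag(3, 4, 1, 4, 1, 1, 4) and L = D - A. Computing det(xI - L) by cofactor expansion (or equivalently via sum-over-permutations) gives x^7 - 18x^6 + 123x^5 - 396x^4 + 612x^3 - 432x^2 + 112x. The coefficient of x^6 equals -trace(L) = -18, matching the sum of degrees.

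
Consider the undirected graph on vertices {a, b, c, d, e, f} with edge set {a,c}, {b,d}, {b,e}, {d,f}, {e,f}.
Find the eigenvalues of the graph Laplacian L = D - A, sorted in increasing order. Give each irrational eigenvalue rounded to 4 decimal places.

[0, 0, 2, 2, 2, 4]

Each diagonal entry of L is the vertex degree and each off-diagonal entry is -1 where an edge is present, 0 otherwise; in the order [a, b, c, d, e, f] the diagonal is [1, 2, 1, 2, 2, 2]. L is symmetric positive semidefinite, so every eigenvalue is real and nonnegative. The 2 zero eigenvalues correspond to the 2 connected components. The eigenvalues sum to 10, which equals trace(L) = 2|E|.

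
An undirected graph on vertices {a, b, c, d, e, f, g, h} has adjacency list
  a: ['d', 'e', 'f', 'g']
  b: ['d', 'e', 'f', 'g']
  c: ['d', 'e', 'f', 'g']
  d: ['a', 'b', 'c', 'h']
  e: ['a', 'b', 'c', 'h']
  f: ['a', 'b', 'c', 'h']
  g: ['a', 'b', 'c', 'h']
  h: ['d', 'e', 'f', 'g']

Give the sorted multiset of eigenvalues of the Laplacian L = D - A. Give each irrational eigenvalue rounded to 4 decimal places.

Reading degrees in the order [a, b, c, d, e, f, g, h] gives [4, 4, 4, 4, 4, 4, 4, 4]; set D = diag(4, 4, 4, 4, 4, 4, 4, 4) and form L = D - A. L is symmetric positive semidefinite, so every eigenvalue is real and nonnegative. The single zero eigenvalue shows the graph is connected.

[0, 4, 4, 4, 4, 4, 4, 8]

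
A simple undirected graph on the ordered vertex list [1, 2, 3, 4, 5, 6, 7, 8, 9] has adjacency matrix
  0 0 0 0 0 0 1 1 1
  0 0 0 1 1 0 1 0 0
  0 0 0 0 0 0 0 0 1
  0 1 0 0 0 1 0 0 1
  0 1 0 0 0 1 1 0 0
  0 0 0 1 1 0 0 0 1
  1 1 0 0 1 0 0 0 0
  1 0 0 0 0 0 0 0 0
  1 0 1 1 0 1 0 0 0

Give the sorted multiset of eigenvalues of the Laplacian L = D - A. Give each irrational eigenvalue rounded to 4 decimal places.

[0, 0.6362, 0.7750, 1.9049, 2.7225, 3, 4.5688, 5, 5.3926]

With the vertex order [1, 2, 3, 4, 5, 6, 7, 8, 9], the degrees are [3, 3, 1, 3, 3, 3, 3, 1, 4], giving D = diag(3, 3, 1, 3, 3, 3, 3, 1, 4) and L = D - A. Diagonalising L (or applying a numerical eigensolver to the 9x9 matrix) gives the spectrum above. The single zero eigenvalue shows the graph is connected. By the matrix-tree theorem the graph has (1/9) * product of the nonzero eigenvalues = 105 spanning trees.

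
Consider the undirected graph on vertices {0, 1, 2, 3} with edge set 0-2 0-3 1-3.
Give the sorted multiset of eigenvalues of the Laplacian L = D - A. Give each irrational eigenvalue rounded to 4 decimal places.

[0, 0.5858, 2, 3.4142]

Each diagonal entry of L is the vertex degree and each off-diagonal entry is -1 where an edge is present, 0 otherwise; in the order [0, 1, 2, 3] the diagonal is [2, 1, 1, 2]. L is symmetric positive semidefinite, so every eigenvalue is real and nonnegative. The largest eigenvalue, 3.4142, is at most the vertex count 4.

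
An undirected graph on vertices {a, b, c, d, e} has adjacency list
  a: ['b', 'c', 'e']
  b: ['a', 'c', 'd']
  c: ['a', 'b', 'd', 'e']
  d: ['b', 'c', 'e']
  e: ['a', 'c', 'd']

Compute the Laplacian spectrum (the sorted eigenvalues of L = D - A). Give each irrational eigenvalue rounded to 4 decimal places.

With the vertex order [a, b, c, d, e], the degrees are [3, 3, 4, 3, 3], giving D = diag(3, 3, 4, 3, 3) and L = D - A. L is symmetric positive semidefinite, so every eigenvalue is real and nonnegative. The single zero eigenvalue shows the graph is connected. There is one zero in the spectrum, matching the 1 component. By the matrix-tree theorem the graph has (1/5) * product of the nonzero eigenvalues = 45 spanning trees.

[0, 3, 3, 5, 5]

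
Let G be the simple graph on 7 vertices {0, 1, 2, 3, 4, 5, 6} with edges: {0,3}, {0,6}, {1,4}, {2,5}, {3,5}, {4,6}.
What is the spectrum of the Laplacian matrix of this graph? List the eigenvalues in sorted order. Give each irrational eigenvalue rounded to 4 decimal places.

Reading degrees in the order [0, 1, 2, 3, 4, 5, 6] gives [2, 1, 1, 2, 2, 2, 2]; set D = diag(2, 1, 1, 2, 2, 2, 2) and form L = D - A. Diagonalising L (or applying a numerical eigensolver to the 7x7 matrix) gives the spectrum above. The single zero eigenvalue shows the graph is connected. There is one zero in the spectrum, matching the 1 component.

[0, 0.1981, 0.7530, 1.5550, 2.4450, 3.2470, 3.8019]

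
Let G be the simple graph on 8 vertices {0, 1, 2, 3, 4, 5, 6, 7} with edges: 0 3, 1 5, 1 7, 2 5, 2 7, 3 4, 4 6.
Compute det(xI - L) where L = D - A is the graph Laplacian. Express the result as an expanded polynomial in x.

x^8 - 14x^7 + 78x^6 - 220x^5 + 328x^4 - 240x^3 + 64x^2

With the vertex order [0, 1, 2, 3, 4, 5, 6, 7], the degrees are [1, 2, 2, 2, 2, 2, 1, 2], giving D = diag(1, 2, 2, 2, 2, 2, 1, 2) and L = D - A. Computing det(xI - L) by cofactor expansion (or equivalently via sum-over-permutations) gives x^8 - 14x^7 + 78x^6 - 220x^5 + 328x^4 - 240x^3 + 64x^2. The coefficient of x^7 equals -trace(L) = -14, matching the sum of degrees.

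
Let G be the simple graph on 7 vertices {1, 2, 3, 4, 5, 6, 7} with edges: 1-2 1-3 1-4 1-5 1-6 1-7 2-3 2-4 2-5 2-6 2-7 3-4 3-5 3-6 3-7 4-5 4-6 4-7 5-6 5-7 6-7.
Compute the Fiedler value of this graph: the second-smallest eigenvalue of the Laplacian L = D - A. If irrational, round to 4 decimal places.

With the vertex order [1, 2, 3, 4, 5, 6, 7], the degrees are [6, 6, 6, 6, 6, 6, 6], giving D = diag(6, 6, 6, 6, 6, 6, 6) and L = D - A. The smallest Laplacian eigenvalue is always 0. The next one, lambda_2 = 7, measures how hard the graph is to disconnect: larger values mean better connectivity. There is one zero in the spectrum, matching the 1 component.

7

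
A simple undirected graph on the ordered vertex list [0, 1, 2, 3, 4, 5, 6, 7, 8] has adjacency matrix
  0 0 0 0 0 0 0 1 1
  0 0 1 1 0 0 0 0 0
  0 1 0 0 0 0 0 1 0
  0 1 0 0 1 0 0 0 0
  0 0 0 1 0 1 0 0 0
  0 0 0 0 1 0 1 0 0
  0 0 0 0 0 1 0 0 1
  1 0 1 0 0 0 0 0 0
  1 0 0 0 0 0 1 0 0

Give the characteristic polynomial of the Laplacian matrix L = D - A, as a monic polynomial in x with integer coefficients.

With the vertex order [0, 1, 2, 3, 4, 5, 6, 7, 8], the degrees are [2, 2, 2, 2, 2, 2, 2, 2, 2], giving D = diag(2, 2, 2, 2, 2, 2, 2, 2, 2) and L = D - A. Computing det(xI - L) by cofactor expansion (or equivalently via sum-over-permutations) gives x^9 - 18x^8 + 135x^7 - 546x^6 + 1287x^5 - 1782x^4 + 1386x^3 - 540x^2 + 81x. The coefficient of x^8 equals -trace(L) = -18, matching the sum of degrees. There is one zero in the spectrum, matching the 1 component. The largest eigenvalue, 3.8794, is at most the vertex count 9.

x^9 - 18x^8 + 135x^7 - 546x^6 + 1287x^5 - 1782x^4 + 1386x^3 - 540x^2 + 81x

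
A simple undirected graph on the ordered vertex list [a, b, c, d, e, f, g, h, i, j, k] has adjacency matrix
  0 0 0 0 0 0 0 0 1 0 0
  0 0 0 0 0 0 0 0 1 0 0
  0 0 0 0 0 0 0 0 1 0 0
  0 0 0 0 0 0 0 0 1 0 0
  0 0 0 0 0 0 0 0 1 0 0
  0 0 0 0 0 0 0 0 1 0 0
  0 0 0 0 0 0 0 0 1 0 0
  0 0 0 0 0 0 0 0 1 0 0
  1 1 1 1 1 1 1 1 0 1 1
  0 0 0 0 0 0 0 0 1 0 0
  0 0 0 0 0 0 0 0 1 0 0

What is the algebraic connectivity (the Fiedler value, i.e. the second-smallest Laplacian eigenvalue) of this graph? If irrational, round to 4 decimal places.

With the vertex order [a, b, c, d, e, f, g, h, i, j, k], the degrees are [1, 1, 1, 1, 1, 1, 1, 1, 10, 1, 1], giving D = diag(1, 1, 1, 1, 1, 1, 1, 1, 10, 1, 1) and L = D - A. Computing the eigenvalues of L and sorting gives [0, 1, 1, 1, 1, 1, 1, 1, 1, 1, 11]. The Fiedler value lambda_2 = 1 is strictly positive, so the graph is connected.

1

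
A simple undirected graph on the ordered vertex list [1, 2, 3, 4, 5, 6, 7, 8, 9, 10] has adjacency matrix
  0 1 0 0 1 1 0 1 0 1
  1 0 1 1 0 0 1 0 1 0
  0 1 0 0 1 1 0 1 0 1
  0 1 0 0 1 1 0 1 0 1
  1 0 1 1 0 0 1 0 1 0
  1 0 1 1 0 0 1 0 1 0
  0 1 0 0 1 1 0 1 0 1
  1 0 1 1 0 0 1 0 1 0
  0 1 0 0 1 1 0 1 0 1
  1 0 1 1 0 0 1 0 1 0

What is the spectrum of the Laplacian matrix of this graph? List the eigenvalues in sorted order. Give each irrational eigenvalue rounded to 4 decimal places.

[0, 5, 5, 5, 5, 5, 5, 5, 5, 10]

Each diagonal entry of L is the vertex degree and each off-diagonal entry is -1 where an edge is present, 0 otherwise; in the order [1, 2, 3, 4, 5, 6, 7, 8, 9, 10] the diagonal is [5, 5, 5, 5, 5, 5, 5, 5, 5, 5]. L is symmetric positive semidefinite, so every eigenvalue is real and nonnegative. The single zero eigenvalue shows the graph is connected. The eigenvalues sum to 50, which equals trace(L) = 2|E|.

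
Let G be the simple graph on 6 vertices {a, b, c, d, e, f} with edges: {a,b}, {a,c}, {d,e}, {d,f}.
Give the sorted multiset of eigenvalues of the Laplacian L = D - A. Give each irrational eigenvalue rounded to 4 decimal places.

With the vertex order [a, b, c, d, e, f], the degrees are [2, 1, 1, 2, 1, 1], giving D = diag(2, 1, 1, 2, 1, 1) and L = D - A. Diagonalising L (or applying a numerical eigensolver to the 6x6 matrix) gives the spectrum above. The 2 zero eigenvalues correspond to the 2 connected components. The eigenvalues sum to 8, which equals trace(L) = 2|E|.

[0, 0, 1, 1, 3, 3]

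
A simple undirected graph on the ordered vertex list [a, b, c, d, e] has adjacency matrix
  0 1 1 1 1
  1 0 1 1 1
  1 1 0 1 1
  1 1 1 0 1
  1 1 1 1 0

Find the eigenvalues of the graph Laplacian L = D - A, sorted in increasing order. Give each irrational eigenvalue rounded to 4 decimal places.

With the vertex order [a, b, c, d, e], the degrees are [4, 4, 4, 4, 4], giving D = diag(4, 4, 4, 4, 4) and L = D - A. L is symmetric positive semidefinite, so every eigenvalue is real and nonnegative. The single zero eigenvalue shows the graph is connected. The largest eigenvalue, 5, is at most the vertex count 5. By the matrix-tree theorem the graph has (1/5) * product of the nonzero eigenvalues = 125 spanning trees.

[0, 5, 5, 5, 5]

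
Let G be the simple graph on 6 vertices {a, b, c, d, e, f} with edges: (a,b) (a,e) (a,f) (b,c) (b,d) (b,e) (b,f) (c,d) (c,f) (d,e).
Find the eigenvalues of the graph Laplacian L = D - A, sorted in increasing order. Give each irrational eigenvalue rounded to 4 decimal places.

[0, 2.3820, 2.3820, 4.6180, 4.6180, 6]

Reading degrees in the order [a, b, c, d, e, f] gives [3, 5, 3, 3, 3, 3]; set D = diag(3, 5, 3, 3, 3, 3) and form L = D - A. Since every row of L sums to 0, the all-ones vector is in the kernel and 0 is an eigenvalue. The eigenvalues sum to 20, which equals trace(L) = 2|E|. By the matrix-tree theorem the graph has (1/6) * product of the nonzero eigenvalues = 121 spanning trees.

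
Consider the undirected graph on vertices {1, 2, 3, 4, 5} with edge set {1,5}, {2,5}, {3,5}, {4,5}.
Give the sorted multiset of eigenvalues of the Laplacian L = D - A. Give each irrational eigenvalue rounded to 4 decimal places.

[0, 1, 1, 1, 5]

With the vertex order [1, 2, 3, 4, 5], the degrees are [1, 1, 1, 1, 4], giving D = diag(1, 1, 1, 1, 4) and L = D - A. Since every row of L sums to 0, the all-ones vector is in the kernel and 0 is an eigenvalue. There is one zero in the spectrum, matching the 1 component.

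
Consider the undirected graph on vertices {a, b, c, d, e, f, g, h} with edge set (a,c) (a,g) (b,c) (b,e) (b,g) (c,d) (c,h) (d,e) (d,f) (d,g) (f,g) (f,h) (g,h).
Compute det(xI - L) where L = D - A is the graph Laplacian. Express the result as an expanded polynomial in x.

x^8 - 26x^7 + 279x^6 - 1600x^5 + 5286x^4 - 10034x^3 + 10102x^2 - 4152x

With the vertex order [a, b, c, d, e, f, g, h], the degrees are [2, 3, 4, 4, 2, 3, 5, 3], giving D = diag(2, 3, 4, 4, 2, 3, 5, 3) and L = D - A. L has integer entries, so p(x) = det(xI - L) has integer coefficients. Expanding the determinant yields x^8 - 26x^7 + 279x^6 - 1600x^5 + 5286x^4 - 10034x^3 + 10102x^2 - 4152x. The coefficient of x^7 equals -trace(L) = -26, matching the sum of degrees. The eigenvalues sum to 26, which equals trace(L) = 2|E|.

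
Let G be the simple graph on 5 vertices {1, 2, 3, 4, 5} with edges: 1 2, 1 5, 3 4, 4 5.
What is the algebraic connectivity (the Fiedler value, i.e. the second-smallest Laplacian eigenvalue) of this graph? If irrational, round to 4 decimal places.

0.3820

Each diagonal entry of L is the vertex degree and each off-diagonal entry is -1 where an edge is present, 0 otherwise; in the order [1, 2, 3, 4, 5] the diagonal is [2, 1, 1, 2, 2]. The smallest Laplacian eigenvalue is always 0. The next one, lambda_2 = 0.3820, measures how hard the graph is to disconnect: larger values mean better connectivity. The largest eigenvalue, 3.6180, is at most the vertex count 5. The eigenvalues sum to 8, which equals trace(L) = 2|E|.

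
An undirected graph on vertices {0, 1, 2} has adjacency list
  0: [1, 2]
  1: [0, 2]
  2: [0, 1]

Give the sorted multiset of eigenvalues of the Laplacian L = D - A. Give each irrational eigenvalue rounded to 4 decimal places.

[0, 3, 3]

Each diagonal entry of L is the vertex degree and each off-diagonal entry is -1 where an edge is present, 0 otherwise; in the order [0, 1, 2] the diagonal is [2, 2, 2]. Diagonalising L (or applying a numerical eigensolver to the 3x3 matrix) gives the spectrum above. The single zero eigenvalue shows the graph is connected. There is one zero in the spectrum, matching the 1 component.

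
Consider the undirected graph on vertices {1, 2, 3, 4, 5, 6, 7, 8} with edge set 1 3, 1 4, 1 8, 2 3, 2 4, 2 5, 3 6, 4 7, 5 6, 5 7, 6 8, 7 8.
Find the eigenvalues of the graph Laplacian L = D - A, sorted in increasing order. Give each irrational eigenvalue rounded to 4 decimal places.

[0, 2, 2, 2, 4, 4, 4, 6]

Each diagonal entry of L is the vertex degree and each off-diagonal entry is -1 where an edge is present, 0 otherwise; in the order [1, 2, 3, 4, 5, 6, 7, 8] the diagonal is [3, 3, 3, 3, 3, 3, 3, 3]. Diagonalising L (or applying a numerical eigensolver to the 8x8 matrix) gives the spectrum above. The single zero eigenvalue shows the graph is connected. The largest eigenvalue, 6, is at most the vertex count 8. There is one zero in the spectrum, matching the 1 component.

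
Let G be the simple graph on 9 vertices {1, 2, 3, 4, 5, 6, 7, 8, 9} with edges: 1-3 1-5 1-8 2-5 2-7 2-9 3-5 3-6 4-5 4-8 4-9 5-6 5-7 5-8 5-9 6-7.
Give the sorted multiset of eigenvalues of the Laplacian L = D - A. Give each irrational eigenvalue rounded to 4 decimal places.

Reading degrees in the order [1, 2, 3, 4, 5, 6, 7, 8, 9] gives [3, 3, 3, 3, 8, 3, 3, 3, 3]; set D = diag(3, 3, 3, 3, 8, 3, 3, 3, 3) and form L = D - A. Diagonalising L (or applying a numerical eigensolver to the 9x9 matrix) gives the spectrum above. The single zero eigenvalue shows the graph is connected.

[0, 1.5858, 1.5858, 3, 3, 4.4142, 4.4142, 5, 9]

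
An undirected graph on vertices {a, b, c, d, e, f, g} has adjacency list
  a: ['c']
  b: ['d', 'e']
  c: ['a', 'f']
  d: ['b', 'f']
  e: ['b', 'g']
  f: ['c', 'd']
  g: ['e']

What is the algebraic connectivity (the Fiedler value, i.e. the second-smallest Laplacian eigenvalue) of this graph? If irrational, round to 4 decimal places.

0.1981

Each diagonal entry of L is the vertex degree and each off-diagonal entry is -1 where an edge is present, 0 otherwise; in the order [a, b, c, d, e, f, g] the diagonal is [1, 2, 2, 2, 2, 2, 1]. Computing the eigenvalues of L and sorting gives [0, 0.1981, 0.7530, 1.5550, 2.4450, 3.2470, 3.8019]. The Fiedler value lambda_2 = 0.1981 is strictly positive, so the graph is connected. The largest eigenvalue, 3.8019, is at most the vertex count 7.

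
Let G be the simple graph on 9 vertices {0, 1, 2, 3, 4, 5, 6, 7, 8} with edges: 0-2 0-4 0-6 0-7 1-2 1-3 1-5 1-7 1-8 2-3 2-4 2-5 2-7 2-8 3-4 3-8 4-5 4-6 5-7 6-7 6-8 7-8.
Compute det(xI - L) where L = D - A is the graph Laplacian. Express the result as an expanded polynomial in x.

With the vertex order [0, 1, 2, 3, 4, 5, 6, 7, 8], the degrees are [4, 5, 7, 4, 5, 4, 4, 6, 5], giving D = diag(4, 5, 7, 4, 5, 4, 4, 6, 5) and L = D - A. Computing det(xI - L) by cofactor expansion (or equivalently via sum-over-permutations) gives x^9 - 44x^8 + 834x^7 - 8888x^6 + 58206x^5 - 239692x^4 + 605730x^3 - 858352x^2 + 521892x. Since p(0) = det(-L) = 0, x divides p(x). The largest eigenvalue, 8.2285, is at most the vertex count 9.

x^9 - 44x^8 + 834x^7 - 8888x^6 + 58206x^5 - 239692x^4 + 605730x^3 - 858352x^2 + 521892x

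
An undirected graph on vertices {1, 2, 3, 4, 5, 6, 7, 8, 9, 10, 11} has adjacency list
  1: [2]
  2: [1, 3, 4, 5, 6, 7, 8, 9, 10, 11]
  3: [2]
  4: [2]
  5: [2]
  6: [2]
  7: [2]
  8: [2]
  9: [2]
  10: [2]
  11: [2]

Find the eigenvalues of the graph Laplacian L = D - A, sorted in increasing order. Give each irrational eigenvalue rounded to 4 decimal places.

[0, 1, 1, 1, 1, 1, 1, 1, 1, 1, 11]

Each diagonal entry of L is the vertex degree and each off-diagonal entry is -1 where an edge is present, 0 otherwise; in the order [1, 2, 3, 4, 5, 6, 7, 8, 9, 10, 11] the diagonal is [1, 10, 1, 1, 1, 1, 1, 1, 1, 1, 1]. Diagonalising L (or applying a numerical eigensolver to the 11x11 matrix) gives the spectrum above. The eigenvalues sum to 20, which equals trace(L) = 2|E|.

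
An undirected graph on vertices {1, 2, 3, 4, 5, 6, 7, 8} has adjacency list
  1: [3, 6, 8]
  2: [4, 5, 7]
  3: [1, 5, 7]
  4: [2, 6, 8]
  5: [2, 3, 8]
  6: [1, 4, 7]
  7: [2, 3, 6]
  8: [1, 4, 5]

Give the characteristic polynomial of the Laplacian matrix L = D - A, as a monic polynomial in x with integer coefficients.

x^8 - 24x^7 + 240x^6 - 1296x^5 + 4080x^4 - 7488x^3 + 7424x^2 - 3072x

Reading degrees in the order [1, 2, 3, 4, 5, 6, 7, 8] gives [3, 3, 3, 3, 3, 3, 3, 3]; set D = diag(3, 3, 3, 3, 3, 3, 3, 3) and form L = D - A. L has integer entries, so p(x) = det(xI - L) has integer coefficients. Expanding the determinant yields x^8 - 24x^7 + 240x^6 - 1296x^5 + 4080x^4 - 7488x^3 + 7424x^2 - 3072x. The coefficient of x^7 equals -trace(L) = -24, matching the sum of degrees. The eigenvalues sum to 24, which equals trace(L) = 2|E|. There is one zero in the spectrum, matching the 1 component.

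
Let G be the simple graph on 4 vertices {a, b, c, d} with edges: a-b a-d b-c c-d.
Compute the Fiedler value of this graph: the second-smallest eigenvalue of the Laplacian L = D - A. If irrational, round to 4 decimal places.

2

With the vertex order [a, b, c, d], the degrees are [2, 2, 2, 2], giving D = diag(2, 2, 2, 2) and L = D - A. The sorted Laplacian eigenvalues are [0, 2, 2, 4]; the algebraic connectivity is the second entry, 2. There is one zero in the spectrum, matching the 1 component.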